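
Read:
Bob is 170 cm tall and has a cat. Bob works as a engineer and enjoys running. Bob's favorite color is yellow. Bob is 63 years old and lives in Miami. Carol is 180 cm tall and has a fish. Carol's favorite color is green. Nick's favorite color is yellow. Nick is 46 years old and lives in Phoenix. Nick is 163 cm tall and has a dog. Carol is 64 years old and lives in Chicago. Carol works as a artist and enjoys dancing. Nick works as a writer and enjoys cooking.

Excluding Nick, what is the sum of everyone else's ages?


Sum (excluding Nick): 127

127


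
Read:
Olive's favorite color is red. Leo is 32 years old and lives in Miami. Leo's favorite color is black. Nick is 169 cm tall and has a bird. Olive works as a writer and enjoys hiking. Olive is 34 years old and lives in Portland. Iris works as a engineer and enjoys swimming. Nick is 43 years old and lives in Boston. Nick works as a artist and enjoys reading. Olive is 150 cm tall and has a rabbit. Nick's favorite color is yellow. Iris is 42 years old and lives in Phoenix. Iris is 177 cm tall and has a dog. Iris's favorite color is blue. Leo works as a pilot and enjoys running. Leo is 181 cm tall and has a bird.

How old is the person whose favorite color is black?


Person with favorite color=black is Leo, age 32

32


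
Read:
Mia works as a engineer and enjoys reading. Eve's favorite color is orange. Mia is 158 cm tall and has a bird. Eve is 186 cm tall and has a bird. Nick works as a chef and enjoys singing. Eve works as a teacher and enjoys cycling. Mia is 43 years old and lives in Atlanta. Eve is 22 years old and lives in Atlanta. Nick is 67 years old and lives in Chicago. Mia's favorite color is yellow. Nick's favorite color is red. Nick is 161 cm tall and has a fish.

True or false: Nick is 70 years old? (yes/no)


Nick is actually 67. no

no


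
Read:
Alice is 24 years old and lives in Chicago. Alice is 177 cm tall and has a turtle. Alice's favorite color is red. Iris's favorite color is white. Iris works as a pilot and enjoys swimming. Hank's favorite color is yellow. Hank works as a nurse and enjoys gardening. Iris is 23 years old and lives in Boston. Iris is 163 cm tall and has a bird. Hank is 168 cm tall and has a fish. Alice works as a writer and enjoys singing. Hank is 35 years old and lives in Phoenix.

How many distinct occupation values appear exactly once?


Unique occupation values: 3

3


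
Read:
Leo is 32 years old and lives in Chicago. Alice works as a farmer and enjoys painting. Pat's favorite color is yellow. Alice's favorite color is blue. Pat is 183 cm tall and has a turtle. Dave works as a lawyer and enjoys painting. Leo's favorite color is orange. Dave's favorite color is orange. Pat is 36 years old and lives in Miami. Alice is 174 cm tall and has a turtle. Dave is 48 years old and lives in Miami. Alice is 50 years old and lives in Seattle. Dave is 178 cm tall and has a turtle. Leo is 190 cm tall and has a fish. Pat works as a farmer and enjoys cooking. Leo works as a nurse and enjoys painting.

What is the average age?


Sum=166, n=4, avg=41.5

41.5


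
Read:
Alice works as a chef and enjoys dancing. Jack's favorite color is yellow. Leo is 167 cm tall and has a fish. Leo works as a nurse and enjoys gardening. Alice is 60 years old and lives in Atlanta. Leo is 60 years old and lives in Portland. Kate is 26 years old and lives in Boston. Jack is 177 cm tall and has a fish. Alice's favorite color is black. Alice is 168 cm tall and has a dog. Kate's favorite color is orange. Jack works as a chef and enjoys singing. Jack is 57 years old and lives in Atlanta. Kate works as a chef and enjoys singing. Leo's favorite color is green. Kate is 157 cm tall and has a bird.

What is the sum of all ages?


60+60+57+26 = 203

203


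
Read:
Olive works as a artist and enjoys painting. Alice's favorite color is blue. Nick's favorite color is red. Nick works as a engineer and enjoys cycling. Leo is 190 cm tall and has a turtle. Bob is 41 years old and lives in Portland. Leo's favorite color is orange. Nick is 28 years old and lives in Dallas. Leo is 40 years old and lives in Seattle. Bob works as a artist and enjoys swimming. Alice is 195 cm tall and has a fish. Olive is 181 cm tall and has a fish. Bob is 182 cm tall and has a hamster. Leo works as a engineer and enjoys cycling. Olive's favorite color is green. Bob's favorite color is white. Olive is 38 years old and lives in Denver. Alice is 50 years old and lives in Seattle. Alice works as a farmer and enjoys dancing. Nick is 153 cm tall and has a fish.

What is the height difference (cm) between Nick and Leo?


|153 - 190| = 37

37


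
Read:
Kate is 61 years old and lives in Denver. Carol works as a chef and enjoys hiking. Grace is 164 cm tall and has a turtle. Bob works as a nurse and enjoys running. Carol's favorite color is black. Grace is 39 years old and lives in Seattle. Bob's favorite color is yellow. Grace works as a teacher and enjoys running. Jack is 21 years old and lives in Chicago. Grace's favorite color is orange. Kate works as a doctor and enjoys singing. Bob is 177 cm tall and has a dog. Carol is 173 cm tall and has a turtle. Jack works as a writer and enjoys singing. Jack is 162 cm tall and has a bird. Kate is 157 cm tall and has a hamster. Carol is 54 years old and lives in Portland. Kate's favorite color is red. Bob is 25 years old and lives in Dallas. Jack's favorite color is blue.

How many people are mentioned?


People: Grace, Jack, Bob, Carol, Kate. Count = 5

5


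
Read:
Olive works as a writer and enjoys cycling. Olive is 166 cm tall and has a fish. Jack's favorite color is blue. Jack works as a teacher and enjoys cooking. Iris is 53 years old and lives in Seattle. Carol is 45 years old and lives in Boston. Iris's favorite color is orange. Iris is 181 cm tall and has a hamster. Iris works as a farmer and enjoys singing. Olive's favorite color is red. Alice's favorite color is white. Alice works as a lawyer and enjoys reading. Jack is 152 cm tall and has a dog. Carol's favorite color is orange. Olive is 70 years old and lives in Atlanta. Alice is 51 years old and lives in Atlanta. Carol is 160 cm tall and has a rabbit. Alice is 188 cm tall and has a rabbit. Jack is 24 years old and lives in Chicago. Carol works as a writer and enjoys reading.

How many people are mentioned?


People: Olive, Jack, Iris, Carol, Alice. Count = 5

5


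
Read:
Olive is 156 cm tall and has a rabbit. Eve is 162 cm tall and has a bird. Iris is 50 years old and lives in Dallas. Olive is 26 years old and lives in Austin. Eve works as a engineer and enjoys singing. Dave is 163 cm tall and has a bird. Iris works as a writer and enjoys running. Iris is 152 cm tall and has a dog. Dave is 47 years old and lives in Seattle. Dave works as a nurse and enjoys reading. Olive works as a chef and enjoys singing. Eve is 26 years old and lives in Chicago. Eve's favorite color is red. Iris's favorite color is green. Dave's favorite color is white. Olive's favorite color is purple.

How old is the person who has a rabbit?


Person with rabbit is Olive, age 26

26


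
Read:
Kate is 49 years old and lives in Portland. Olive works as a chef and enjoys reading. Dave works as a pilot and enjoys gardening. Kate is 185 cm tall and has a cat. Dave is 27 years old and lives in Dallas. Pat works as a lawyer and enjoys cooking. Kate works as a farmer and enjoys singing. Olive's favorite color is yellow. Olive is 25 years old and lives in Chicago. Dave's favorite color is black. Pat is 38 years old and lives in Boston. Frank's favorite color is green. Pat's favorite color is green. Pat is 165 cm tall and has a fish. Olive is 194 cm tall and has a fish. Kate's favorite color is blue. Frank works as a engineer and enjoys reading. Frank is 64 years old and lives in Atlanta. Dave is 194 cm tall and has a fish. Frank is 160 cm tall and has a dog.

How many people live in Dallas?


Count in Dallas: 1

1


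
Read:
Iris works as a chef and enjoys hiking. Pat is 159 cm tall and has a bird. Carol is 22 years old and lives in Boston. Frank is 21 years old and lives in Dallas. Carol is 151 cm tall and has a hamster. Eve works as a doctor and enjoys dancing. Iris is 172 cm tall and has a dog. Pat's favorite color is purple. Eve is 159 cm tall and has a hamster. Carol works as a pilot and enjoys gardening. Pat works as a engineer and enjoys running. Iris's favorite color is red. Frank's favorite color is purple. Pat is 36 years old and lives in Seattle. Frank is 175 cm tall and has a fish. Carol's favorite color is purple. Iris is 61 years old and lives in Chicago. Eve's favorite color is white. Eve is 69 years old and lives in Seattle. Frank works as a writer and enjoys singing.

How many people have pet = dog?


Count: 1

1


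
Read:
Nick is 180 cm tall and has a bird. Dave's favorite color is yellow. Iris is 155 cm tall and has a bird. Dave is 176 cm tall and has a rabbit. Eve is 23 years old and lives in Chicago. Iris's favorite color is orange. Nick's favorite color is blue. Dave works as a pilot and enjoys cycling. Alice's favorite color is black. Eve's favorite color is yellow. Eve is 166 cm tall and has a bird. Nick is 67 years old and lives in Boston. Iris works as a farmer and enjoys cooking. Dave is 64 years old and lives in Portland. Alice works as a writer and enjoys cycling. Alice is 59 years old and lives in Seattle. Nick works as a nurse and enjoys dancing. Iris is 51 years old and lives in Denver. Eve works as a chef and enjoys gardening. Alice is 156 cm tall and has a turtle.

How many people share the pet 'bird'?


Count: 3

3


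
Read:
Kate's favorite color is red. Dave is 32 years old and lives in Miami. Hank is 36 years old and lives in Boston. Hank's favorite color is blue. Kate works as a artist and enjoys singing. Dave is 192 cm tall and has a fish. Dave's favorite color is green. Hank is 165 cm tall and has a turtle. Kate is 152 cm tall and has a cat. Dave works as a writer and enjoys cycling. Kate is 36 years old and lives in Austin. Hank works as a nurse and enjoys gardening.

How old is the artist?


The artist is Kate, age 36

36


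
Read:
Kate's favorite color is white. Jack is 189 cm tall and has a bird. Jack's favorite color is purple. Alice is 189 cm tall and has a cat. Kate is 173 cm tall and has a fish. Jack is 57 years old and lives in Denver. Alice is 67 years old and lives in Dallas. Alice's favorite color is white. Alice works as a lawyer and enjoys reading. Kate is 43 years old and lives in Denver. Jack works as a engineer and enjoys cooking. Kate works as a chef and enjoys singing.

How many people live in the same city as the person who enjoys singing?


Person with hobby singing is Kate, city Denver. Count = 2

2


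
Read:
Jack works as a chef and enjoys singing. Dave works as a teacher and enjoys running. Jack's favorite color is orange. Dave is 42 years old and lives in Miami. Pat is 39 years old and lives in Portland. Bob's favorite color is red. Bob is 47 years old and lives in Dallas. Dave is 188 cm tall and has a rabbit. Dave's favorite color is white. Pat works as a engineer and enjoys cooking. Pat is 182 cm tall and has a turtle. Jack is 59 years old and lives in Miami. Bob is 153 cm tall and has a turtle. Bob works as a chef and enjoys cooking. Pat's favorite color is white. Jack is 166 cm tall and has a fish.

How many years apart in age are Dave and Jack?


42 vs 59, diff = 17

17


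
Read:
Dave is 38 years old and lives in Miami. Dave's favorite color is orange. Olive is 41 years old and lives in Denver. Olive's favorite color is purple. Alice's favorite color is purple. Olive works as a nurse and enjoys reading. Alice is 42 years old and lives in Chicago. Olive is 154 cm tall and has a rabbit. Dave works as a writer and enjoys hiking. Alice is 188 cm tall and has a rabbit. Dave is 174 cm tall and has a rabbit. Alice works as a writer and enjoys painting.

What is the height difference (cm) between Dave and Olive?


|174 - 154| = 20

20


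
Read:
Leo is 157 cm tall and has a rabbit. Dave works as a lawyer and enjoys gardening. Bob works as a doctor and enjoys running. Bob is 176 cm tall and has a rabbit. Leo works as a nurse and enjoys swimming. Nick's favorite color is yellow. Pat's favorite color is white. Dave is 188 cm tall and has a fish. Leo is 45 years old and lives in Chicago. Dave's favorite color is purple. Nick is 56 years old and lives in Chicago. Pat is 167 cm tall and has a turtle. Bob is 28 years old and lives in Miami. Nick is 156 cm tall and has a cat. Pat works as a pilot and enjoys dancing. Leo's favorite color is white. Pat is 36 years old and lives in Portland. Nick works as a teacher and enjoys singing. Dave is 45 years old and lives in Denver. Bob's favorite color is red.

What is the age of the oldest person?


Oldest: Nick at 56

56


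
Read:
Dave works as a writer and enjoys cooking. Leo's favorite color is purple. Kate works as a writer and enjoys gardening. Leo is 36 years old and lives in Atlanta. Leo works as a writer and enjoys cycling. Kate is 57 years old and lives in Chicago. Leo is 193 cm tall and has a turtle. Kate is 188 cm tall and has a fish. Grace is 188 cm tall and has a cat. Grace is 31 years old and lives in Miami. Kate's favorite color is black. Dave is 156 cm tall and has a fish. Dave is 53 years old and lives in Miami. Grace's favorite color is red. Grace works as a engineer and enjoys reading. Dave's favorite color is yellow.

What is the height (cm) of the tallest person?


Tallest: Leo at 193 cm

193


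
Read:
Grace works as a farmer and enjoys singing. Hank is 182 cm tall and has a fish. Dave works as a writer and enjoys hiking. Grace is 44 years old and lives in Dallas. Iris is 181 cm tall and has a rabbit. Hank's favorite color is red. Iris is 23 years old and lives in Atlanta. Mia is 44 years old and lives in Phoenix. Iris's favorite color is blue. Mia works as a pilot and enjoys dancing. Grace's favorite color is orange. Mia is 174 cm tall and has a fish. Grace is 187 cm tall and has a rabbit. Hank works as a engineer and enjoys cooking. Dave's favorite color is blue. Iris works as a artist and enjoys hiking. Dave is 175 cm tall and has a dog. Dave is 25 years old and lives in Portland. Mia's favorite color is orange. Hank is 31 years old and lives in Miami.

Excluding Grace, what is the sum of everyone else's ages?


Sum (excluding Grace): 123

123


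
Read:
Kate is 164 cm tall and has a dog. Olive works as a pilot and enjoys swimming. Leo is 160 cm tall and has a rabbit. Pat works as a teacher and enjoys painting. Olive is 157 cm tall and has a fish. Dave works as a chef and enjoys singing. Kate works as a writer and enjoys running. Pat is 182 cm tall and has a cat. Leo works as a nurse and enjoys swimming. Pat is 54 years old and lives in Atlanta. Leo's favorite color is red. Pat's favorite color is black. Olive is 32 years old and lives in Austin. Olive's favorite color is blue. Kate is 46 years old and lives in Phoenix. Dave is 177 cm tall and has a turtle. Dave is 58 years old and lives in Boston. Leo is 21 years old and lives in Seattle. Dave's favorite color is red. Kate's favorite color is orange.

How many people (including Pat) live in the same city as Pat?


Pat lives in Atlanta. Count = 1

1


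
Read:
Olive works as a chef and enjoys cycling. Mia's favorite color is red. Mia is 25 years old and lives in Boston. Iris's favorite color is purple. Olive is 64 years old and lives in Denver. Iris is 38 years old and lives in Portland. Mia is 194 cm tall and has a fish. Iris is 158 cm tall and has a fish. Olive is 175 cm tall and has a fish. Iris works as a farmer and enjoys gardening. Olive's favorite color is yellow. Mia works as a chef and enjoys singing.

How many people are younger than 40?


Filter: 2

2


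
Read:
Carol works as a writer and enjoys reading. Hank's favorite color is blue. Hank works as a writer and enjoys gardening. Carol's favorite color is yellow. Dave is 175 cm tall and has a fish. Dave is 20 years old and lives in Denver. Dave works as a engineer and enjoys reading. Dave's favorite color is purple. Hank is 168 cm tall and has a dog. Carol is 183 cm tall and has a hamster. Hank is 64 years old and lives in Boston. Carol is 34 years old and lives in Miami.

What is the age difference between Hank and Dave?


|64 - 20| = 44

44


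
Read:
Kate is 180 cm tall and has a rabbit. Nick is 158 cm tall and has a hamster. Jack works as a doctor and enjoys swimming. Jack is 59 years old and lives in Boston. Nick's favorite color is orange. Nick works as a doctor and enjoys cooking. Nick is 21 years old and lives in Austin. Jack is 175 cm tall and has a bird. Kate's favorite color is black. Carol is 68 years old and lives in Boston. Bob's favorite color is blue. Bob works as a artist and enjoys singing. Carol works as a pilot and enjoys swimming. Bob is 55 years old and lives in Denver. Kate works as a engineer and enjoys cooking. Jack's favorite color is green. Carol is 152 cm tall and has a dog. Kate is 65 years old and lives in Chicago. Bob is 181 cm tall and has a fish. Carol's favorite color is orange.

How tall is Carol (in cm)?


Carol is 152 cm tall

152


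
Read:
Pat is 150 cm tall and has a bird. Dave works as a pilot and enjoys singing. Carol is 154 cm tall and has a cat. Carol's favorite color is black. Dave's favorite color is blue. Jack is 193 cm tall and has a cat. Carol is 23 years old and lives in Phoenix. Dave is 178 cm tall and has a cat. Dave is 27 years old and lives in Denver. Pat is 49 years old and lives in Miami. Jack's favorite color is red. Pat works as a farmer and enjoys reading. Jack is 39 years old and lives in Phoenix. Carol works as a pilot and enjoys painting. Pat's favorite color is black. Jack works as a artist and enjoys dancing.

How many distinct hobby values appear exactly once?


Unique hobby values: 4

4


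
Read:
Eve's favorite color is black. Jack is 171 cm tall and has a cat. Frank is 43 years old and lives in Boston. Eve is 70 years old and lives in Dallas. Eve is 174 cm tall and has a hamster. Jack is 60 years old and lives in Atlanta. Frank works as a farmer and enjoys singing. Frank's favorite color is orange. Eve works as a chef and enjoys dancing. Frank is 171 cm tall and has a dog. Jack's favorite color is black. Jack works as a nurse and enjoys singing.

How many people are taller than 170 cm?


Taller than 170: 3

3


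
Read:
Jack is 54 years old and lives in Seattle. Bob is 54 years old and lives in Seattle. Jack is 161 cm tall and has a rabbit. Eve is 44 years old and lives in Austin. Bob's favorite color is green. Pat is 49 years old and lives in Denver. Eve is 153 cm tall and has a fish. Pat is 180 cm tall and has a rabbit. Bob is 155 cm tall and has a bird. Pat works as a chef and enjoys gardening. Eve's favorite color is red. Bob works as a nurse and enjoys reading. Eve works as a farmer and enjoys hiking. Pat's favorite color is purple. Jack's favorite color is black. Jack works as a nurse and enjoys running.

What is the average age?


Sum=201, n=4, avg=50.25

50.25


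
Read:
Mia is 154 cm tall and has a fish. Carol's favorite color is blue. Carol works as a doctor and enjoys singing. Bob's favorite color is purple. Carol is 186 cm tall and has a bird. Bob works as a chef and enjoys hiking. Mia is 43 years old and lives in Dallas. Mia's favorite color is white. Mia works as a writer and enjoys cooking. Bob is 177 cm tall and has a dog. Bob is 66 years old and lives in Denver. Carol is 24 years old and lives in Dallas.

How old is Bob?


Bob is 66 years old

66


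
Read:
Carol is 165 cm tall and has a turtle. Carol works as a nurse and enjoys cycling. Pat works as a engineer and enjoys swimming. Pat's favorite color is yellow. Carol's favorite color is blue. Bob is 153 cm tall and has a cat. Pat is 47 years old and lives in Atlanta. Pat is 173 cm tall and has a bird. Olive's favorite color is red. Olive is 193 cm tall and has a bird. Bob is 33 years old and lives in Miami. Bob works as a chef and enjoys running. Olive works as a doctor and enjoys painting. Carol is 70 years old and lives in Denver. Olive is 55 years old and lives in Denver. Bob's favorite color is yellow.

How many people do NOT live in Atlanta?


Not in Atlanta: 3

3


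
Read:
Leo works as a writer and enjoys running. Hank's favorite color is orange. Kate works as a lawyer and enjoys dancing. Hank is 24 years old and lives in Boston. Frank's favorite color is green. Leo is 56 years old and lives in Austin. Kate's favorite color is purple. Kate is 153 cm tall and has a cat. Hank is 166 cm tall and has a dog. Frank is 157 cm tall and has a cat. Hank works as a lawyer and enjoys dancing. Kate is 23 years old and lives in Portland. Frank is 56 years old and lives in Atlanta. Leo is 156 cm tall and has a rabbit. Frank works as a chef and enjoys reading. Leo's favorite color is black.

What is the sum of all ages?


23+24+56+56 = 159

159


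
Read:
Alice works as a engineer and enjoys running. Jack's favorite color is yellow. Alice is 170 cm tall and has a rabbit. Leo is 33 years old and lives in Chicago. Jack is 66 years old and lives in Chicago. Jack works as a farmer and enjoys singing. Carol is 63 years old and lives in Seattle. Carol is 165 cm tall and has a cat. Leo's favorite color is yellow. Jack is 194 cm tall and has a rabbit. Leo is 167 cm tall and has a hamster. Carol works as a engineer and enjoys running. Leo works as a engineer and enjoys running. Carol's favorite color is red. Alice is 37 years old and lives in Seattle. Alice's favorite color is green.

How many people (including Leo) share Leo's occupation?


Leo is a engineer. Count = 3

3


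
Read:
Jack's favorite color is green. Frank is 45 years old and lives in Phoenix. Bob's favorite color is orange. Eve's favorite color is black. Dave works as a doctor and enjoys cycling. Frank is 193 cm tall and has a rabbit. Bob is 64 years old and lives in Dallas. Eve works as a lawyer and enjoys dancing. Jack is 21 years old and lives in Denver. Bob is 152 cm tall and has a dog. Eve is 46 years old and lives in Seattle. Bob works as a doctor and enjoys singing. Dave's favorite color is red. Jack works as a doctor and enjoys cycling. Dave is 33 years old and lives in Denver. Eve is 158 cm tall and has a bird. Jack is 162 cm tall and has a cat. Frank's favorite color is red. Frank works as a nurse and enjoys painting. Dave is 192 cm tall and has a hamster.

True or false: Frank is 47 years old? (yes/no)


Frank is actually 45. no

no


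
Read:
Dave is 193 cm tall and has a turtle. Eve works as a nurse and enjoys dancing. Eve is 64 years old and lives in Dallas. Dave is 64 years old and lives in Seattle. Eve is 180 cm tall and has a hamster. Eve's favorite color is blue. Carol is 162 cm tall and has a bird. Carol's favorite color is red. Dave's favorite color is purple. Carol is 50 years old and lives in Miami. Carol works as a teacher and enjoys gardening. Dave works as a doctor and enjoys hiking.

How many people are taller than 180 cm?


Taller than 180: 1

1


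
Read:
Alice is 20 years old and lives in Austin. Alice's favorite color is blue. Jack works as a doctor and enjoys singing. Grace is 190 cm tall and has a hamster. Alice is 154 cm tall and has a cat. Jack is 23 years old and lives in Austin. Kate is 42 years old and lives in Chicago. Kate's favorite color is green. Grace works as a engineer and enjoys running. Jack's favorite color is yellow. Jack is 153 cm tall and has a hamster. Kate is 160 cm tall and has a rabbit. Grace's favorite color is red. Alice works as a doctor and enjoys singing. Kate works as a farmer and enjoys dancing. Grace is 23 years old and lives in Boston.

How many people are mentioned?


People: Grace, Alice, Jack, Kate. Count = 4

4


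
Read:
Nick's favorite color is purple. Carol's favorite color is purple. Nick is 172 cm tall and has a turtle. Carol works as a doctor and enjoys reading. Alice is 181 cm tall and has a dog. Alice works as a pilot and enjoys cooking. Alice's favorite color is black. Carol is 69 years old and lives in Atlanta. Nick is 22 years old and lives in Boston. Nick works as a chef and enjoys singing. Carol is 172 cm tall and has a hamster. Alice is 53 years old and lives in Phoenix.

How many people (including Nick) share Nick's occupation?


Nick is a chef. Count = 1

1


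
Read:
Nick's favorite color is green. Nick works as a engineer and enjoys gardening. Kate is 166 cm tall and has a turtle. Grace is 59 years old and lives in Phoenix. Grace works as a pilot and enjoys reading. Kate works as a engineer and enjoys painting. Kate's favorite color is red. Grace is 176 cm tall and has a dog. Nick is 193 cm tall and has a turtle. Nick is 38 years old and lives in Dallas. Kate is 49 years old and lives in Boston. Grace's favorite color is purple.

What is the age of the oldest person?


Oldest: Grace at 59

59


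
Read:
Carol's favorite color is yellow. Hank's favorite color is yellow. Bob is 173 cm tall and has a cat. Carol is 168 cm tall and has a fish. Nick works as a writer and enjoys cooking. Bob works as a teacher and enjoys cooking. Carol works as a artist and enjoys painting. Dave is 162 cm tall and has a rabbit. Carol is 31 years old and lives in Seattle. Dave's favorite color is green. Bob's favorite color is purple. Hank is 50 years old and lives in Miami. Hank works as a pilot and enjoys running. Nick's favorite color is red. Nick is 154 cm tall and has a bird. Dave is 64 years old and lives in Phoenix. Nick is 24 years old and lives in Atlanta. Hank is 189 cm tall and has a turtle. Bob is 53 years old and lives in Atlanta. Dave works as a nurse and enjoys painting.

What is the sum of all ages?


53+64+24+50+31 = 222

222


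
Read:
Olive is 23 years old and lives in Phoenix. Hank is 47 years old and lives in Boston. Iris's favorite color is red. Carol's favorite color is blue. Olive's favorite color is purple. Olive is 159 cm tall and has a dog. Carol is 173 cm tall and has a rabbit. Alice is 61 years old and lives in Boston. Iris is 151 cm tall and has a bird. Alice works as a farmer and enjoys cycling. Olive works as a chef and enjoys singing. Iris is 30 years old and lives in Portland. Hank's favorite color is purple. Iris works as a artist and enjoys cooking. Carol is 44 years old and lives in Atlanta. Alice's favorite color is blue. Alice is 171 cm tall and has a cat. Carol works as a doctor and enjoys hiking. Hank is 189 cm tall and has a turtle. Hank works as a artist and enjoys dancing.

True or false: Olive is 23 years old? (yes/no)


Olive is actually 23. yes

yes


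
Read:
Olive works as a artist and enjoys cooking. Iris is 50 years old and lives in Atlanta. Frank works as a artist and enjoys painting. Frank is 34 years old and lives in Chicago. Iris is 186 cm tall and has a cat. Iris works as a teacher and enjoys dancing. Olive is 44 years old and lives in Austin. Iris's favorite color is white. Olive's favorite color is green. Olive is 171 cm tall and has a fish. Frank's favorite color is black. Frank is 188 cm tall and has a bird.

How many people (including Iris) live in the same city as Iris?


Iris lives in Atlanta. Count = 1

1


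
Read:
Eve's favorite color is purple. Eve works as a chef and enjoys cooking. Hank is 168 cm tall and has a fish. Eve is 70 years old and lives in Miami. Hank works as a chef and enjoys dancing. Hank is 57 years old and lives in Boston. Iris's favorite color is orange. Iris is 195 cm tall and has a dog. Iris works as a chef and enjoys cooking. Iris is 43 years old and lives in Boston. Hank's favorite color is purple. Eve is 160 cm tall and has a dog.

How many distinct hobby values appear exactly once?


Unique hobby values: 1

1


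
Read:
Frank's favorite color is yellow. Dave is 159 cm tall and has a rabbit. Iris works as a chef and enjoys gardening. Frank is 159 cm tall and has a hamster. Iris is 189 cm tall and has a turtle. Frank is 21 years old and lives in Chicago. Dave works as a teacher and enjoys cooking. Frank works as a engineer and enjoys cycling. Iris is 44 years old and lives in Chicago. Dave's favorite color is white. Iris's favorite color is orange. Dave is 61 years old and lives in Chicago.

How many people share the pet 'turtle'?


Count: 1

1


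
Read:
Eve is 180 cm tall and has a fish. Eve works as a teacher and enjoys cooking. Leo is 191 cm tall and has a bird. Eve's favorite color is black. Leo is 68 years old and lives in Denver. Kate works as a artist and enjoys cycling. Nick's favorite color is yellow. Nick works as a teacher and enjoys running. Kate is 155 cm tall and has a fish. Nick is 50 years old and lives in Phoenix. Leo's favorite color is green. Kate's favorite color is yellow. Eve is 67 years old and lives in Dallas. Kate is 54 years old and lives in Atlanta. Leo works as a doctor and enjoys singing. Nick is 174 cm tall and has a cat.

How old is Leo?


Leo is 68 years old

68


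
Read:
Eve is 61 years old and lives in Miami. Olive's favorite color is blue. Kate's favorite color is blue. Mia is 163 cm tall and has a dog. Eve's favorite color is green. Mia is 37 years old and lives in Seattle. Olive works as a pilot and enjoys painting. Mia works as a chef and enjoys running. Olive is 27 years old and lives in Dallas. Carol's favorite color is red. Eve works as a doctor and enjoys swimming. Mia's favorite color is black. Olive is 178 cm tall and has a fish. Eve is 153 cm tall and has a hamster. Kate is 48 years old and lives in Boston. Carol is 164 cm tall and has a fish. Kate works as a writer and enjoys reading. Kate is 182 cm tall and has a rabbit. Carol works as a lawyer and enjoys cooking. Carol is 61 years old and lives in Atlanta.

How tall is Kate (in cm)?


Kate is 182 cm tall

182


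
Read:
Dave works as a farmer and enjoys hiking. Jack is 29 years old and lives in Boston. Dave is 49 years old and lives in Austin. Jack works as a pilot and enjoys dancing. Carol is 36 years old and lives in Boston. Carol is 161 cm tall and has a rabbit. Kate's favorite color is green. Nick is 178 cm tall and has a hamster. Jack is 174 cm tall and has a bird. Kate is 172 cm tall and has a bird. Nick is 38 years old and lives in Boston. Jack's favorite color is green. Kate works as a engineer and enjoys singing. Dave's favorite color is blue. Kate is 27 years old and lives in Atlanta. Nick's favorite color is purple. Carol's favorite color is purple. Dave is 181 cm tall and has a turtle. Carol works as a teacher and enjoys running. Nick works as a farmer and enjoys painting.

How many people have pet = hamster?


Count: 1

1


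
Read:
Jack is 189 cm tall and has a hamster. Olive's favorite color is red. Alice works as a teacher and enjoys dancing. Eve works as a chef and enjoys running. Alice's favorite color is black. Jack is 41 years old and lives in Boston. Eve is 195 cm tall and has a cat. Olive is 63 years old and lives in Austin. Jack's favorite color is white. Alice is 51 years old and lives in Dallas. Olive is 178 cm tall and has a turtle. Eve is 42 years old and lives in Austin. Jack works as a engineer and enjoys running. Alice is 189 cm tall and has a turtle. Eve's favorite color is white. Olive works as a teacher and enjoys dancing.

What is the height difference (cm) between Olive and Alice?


|178 - 189| = 11

11


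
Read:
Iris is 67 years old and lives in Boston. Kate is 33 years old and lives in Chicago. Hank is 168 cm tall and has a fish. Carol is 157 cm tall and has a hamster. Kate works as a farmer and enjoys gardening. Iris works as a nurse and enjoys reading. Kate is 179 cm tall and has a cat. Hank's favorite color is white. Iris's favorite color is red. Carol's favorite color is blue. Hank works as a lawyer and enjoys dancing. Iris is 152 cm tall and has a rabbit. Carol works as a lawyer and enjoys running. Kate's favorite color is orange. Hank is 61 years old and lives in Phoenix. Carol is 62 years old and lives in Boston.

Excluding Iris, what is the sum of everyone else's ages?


Sum (excluding Iris): 156

156


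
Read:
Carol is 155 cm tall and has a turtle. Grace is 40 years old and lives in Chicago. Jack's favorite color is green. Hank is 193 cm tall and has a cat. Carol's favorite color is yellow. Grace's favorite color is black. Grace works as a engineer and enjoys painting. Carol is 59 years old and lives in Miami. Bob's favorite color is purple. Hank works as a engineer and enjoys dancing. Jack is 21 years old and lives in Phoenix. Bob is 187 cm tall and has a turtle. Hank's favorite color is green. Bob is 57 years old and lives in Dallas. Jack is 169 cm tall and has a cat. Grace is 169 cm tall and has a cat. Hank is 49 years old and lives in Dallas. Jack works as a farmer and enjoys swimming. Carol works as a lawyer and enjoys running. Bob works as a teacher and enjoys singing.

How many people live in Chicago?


Count in Chicago: 1

1


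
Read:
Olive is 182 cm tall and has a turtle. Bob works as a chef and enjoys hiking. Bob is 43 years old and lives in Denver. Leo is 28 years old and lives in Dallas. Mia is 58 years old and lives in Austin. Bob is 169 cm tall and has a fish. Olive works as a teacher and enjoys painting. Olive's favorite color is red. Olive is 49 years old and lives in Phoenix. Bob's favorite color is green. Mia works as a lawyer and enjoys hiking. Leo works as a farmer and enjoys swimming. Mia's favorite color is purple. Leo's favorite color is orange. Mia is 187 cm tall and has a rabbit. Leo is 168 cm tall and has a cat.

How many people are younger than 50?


Filter: 3

3


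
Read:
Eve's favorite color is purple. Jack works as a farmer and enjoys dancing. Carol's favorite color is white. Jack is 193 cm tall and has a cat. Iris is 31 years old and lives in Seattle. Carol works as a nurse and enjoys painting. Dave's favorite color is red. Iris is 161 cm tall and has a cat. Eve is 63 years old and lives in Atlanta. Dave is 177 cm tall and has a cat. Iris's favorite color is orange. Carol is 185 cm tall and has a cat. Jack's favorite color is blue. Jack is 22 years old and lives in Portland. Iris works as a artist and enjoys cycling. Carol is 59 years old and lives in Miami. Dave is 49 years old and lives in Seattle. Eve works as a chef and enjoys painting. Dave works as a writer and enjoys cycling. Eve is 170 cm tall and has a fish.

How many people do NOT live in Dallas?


Not in Dallas: 5

5


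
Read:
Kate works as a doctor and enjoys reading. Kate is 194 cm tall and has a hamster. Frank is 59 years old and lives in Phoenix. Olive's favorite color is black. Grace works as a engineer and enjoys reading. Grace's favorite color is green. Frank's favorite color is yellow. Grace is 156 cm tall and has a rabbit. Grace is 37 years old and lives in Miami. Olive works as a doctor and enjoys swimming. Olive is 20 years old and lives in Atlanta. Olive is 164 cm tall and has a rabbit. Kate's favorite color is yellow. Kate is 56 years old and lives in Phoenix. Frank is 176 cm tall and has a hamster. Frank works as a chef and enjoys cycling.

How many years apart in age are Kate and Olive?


56 vs 20, diff = 36

36


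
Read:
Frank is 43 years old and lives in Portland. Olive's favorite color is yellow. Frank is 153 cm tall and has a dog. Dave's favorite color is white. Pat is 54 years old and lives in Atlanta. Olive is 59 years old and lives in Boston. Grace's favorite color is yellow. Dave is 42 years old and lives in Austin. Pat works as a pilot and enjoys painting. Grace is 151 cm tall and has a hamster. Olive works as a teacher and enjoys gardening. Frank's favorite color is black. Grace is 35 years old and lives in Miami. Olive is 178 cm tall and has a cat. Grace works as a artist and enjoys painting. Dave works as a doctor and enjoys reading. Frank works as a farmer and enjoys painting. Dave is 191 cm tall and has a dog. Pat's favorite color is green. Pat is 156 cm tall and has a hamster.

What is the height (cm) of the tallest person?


Tallest: Dave at 191 cm

191


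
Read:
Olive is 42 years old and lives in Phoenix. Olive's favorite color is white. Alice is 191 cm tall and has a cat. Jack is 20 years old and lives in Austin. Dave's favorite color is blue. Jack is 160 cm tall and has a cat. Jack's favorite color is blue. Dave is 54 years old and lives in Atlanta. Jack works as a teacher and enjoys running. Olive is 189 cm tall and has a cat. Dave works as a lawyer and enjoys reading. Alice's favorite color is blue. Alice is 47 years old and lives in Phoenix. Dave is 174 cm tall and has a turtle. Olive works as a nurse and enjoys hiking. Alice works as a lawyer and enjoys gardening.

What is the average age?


Sum=163, n=4, avg=40.75

40.75


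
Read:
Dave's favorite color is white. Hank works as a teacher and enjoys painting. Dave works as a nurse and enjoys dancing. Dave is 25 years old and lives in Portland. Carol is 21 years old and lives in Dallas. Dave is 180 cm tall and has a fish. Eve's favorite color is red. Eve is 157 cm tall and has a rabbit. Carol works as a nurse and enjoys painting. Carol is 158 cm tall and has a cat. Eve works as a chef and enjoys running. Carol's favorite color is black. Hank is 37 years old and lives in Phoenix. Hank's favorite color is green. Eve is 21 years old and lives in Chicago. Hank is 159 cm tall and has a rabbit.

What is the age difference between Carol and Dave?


|21 - 25| = 4

4


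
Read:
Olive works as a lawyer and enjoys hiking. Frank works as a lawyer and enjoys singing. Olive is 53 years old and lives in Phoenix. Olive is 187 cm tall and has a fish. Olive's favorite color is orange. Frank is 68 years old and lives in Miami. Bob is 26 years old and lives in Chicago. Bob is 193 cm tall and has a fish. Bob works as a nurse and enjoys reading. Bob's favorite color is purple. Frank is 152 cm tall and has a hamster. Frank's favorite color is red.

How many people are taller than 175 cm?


Taller than 175: 2

2


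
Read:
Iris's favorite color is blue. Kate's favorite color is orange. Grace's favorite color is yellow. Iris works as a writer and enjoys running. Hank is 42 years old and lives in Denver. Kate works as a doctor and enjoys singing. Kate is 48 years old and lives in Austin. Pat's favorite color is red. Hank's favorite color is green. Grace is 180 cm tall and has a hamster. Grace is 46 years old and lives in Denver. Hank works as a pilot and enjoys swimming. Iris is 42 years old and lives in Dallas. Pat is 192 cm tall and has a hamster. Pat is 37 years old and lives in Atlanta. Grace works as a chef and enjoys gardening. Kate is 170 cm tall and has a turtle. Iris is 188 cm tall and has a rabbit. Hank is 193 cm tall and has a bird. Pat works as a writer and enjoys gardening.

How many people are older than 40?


Filter: 4

4


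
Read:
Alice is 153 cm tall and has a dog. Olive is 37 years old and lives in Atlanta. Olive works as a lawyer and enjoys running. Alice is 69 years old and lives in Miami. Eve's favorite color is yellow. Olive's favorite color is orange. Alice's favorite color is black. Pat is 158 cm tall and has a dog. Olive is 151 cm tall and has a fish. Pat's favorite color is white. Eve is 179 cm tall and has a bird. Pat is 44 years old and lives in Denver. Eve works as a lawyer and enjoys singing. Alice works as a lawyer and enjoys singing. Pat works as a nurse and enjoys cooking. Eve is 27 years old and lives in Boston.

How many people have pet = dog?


Count: 2

2


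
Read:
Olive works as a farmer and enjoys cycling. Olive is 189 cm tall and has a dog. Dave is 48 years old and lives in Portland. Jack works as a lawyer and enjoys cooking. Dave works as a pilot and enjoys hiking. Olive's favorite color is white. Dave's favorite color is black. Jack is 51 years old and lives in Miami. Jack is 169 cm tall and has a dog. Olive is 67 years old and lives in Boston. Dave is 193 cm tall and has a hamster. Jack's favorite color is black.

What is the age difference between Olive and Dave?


|67 - 48| = 19

19


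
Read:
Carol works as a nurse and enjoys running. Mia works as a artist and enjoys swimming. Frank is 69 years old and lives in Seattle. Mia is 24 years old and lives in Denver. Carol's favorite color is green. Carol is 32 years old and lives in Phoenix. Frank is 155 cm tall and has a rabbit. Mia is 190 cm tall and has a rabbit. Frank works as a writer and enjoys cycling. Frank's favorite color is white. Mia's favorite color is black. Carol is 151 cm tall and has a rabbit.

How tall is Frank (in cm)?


Frank is 155 cm tall

155
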